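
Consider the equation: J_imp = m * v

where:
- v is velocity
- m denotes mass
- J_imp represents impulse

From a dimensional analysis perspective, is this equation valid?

Yes

v (velocity) has dimensions [L T^-1].
m (mass) has dimensions [M].
J_imp (impulse) has dimensions [L M T^-1].

Left side: [L M T^-1]
Right side: [L M T^-1]

Both sides have the same dimensions, so the equation is dimensionally consistent.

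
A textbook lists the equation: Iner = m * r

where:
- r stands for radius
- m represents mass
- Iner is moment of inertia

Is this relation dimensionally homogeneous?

No

r (radius) has dimensions [L].
m (mass) has dimensions [M].
Iner (moment of inertia) has dimensions [L^2 M].

Left side: [L^2 M]
Right side: [L M]

The two sides have different dimensions, so the equation is NOT dimensionally consistent.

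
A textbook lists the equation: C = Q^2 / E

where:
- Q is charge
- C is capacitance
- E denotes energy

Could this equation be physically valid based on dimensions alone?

Yes

Q (charge) has dimensions [I T].
C (capacitance) has dimensions [I^2 L^-2 M^-1 T^4].
E (energy) has dimensions [L^2 M T^-2].

Left side: [I^2 L^-2 M^-1 T^4]
Right side: [I^2 L^-2 M^-1 T^4]

Both sides have the same dimensions, so the equation is dimensionally consistent.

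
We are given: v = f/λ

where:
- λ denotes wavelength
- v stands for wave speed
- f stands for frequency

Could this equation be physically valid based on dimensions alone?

No

λ (wavelength) has dimensions [L].
v (wave speed) has dimensions [L T^-1].
f (frequency) has dimensions [T^-1].

Left side: [L T^-1]
Right side: [L^-1 T^-1]

The two sides have different dimensions, so the equation is NOT dimensionally consistent.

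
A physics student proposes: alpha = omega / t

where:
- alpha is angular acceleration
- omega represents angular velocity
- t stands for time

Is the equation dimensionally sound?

Yes

alpha (angular acceleration) has dimensions [T^-2].
omega (angular velocity) has dimensions [T^-1].
t (time) has dimensions [T].

Left side: [T^-2]
Right side: [T^-2]

Both sides have the same dimensions, so the equation is dimensionally consistent.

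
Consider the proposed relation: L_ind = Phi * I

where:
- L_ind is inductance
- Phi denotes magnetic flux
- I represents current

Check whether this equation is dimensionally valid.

No

L_ind (inductance) has dimensions [I^-2 L^2 M T^-2].
Phi (magnetic flux) has dimensions [I^-1 L^2 M T^-2].
I (current) has dimensions [I].

Left side: [I^-2 L^2 M T^-2]
Right side: [L^2 M T^-2]

The two sides have different dimensions, so the equation is NOT dimensionally consistent.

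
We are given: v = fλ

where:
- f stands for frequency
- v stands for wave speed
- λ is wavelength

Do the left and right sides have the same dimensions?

Yes

f (frequency) has dimensions [T^-1].
v (wave speed) has dimensions [L T^-1].
λ (wavelength) has dimensions [L].

Left side: [L T^-1]
Right side: [L T^-1]

Both sides have the same dimensions, so the equation is dimensionally consistent.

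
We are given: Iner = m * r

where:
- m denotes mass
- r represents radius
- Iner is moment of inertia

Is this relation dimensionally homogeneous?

No

m (mass) has dimensions [M].
r (radius) has dimensions [L].
Iner (moment of inertia) has dimensions [L^2 M].

Left side: [L^2 M]
Right side: [L M]

The two sides have different dimensions, so the equation is NOT dimensionally consistent.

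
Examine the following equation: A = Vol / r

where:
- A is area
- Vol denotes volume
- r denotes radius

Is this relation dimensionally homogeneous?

Yes

A (area) has dimensions [L^2].
Vol (volume) has dimensions [L^3].
r (radius) has dimensions [L].

Left side: [L^2]
Right side: [L^2]

Both sides have the same dimensions, so the equation is dimensionally consistent.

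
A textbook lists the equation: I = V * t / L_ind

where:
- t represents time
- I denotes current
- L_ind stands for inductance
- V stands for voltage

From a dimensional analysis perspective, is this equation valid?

Yes

t (time) has dimensions [T].
I (current) has dimensions [I].
L_ind (inductance) has dimensions [I^-2 L^2 M T^-2].
V (voltage) has dimensions [I^-1 L^2 M T^-3].

Left side: [I]
Right side: [I]

Both sides have the same dimensions, so the equation is dimensionally consistent.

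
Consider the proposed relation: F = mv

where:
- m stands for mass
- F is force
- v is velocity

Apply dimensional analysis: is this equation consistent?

No

m (mass) has dimensions [M].
F (force) has dimensions [L M T^-2].
v (velocity) has dimensions [L T^-1].

Left side: [L M T^-2]
Right side: [L M T^-1]

The two sides have different dimensions, so the equation is NOT dimensionally consistent.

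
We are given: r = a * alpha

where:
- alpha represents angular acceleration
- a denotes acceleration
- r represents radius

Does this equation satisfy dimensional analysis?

No

alpha (angular acceleration) has dimensions [T^-2].
a (acceleration) has dimensions [L T^-2].
r (radius) has dimensions [L].

Left side: [L]
Right side: [L T^-4]

The two sides have different dimensions, so the equation is NOT dimensionally consistent.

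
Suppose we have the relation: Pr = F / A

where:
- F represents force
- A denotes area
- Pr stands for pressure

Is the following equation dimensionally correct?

Yes

F (force) has dimensions [L M T^-2].
A (area) has dimensions [L^2].
Pr (pressure) has dimensions [L^-1 M T^-2].

Left side: [L^-1 M T^-2]
Right side: [L^-1 M T^-2]

Both sides have the same dimensions, so the equation is dimensionally consistent.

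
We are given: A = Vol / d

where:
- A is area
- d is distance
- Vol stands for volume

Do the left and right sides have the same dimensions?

Yes

A (area) has dimensions [L^2].
d (distance) has dimensions [L].
Vol (volume) has dimensions [L^3].

Left side: [L^2]
Right side: [L^2]

Both sides have the same dimensions, so the equation is dimensionally consistent.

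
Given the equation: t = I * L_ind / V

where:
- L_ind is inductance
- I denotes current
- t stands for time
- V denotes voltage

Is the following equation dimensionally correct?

Yes

L_ind (inductance) has dimensions [I^-2 L^2 M T^-2].
I (current) has dimensions [I].
t (time) has dimensions [T].
V (voltage) has dimensions [I^-1 L^2 M T^-3].

Left side: [T]
Right side: [T]

Both sides have the same dimensions, so the equation is dimensionally consistent.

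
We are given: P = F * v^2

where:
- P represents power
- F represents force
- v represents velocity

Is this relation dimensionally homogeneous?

No

P (power) has dimensions [L^2 M T^-3].
F (force) has dimensions [L M T^-2].
v (velocity) has dimensions [L T^-1].

Left side: [L^2 M T^-3]
Right side: [L^3 M T^-4]

The two sides have different dimensions, so the equation is NOT dimensionally consistent.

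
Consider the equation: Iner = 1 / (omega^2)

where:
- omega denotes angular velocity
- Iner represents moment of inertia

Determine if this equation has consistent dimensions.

No

omega (angular velocity) has dimensions [T^-1].
Iner (moment of inertia) has dimensions [L^2 M].

Left side: [L^2 M]
Right side: [T^2]

The two sides have different dimensions, so the equation is NOT dimensionally consistent.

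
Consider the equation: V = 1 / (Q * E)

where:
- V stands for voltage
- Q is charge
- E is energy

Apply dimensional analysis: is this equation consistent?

No

V (voltage) has dimensions [I^-1 L^2 M T^-3].
Q (charge) has dimensions [I T].
E (energy) has dimensions [L^2 M T^-2].

Left side: [I^-1 L^2 M T^-3]
Right side: [I^-1 L^-2 M^-1 T]

The two sides have different dimensions, so the equation is NOT dimensionally consistent.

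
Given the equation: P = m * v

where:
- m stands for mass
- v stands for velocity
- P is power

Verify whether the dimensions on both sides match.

No

m (mass) has dimensions [M].
v (velocity) has dimensions [L T^-1].
P (power) has dimensions [L^2 M T^-3].

Left side: [L^2 M T^-3]
Right side: [L M T^-1]

The two sides have different dimensions, so the equation is NOT dimensionally consistent.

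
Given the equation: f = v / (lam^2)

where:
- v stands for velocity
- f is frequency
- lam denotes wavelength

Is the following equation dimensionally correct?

No

v (velocity) has dimensions [L T^-1].
f (frequency) has dimensions [T^-1].
lam (wavelength) has dimensions [L].

Left side: [T^-1]
Right side: [L^-1 T^-1]

The two sides have different dimensions, so the equation is NOT dimensionally consistent.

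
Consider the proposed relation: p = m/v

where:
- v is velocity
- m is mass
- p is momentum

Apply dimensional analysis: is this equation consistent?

No

v (velocity) has dimensions [L T^-1].
m (mass) has dimensions [M].
p (momentum) has dimensions [L M T^-1].

Left side: [L M T^-1]
Right side: [L^-1 M T]

The two sides have different dimensions, so the equation is NOT dimensionally consistent.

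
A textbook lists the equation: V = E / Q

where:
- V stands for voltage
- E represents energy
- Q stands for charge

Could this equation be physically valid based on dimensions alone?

Yes

V (voltage) has dimensions [I^-1 L^2 M T^-3].
E (energy) has dimensions [L^2 M T^-2].
Q (charge) has dimensions [I T].

Left side: [I^-1 L^2 M T^-3]
Right side: [I^-1 L^2 M T^-3]

Both sides have the same dimensions, so the equation is dimensionally consistent.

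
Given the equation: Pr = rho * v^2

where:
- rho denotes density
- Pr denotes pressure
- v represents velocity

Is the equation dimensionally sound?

Yes

rho (density) has dimensions [L^-3 M].
Pr (pressure) has dimensions [L^-1 M T^-2].
v (velocity) has dimensions [L T^-1].

Left side: [L^-1 M T^-2]
Right side: [L^-1 M T^-2]

Both sides have the same dimensions, so the equation is dimensionally consistent.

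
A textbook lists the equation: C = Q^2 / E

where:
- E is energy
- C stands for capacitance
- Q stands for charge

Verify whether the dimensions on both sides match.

Yes

E (energy) has dimensions [L^2 M T^-2].
C (capacitance) has dimensions [I^2 L^-2 M^-1 T^4].
Q (charge) has dimensions [I T].

Left side: [I^2 L^-2 M^-1 T^4]
Right side: [I^2 L^-2 M^-1 T^4]

Both sides have the same dimensions, so the equation is dimensionally consistent.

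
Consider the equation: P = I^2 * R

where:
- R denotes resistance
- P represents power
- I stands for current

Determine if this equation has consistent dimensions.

Yes

R (resistance) has dimensions [I^-2 L^2 M T^-3].
P (power) has dimensions [L^2 M T^-3].
I (current) has dimensions [I].

Left side: [L^2 M T^-3]
Right side: [L^2 M T^-3]

Both sides have the same dimensions, so the equation is dimensionally consistent.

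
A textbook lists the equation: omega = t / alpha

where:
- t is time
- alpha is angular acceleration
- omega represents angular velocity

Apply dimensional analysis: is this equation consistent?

No

t (time) has dimensions [T].
alpha (angular acceleration) has dimensions [T^-2].
omega (angular velocity) has dimensions [T^-1].

Left side: [T^-1]
Right side: [T^3]

The two sides have different dimensions, so the equation is NOT dimensionally consistent.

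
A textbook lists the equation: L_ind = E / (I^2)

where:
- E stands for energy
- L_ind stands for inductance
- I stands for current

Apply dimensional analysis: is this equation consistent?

Yes

E (energy) has dimensions [L^2 M T^-2].
L_ind (inductance) has dimensions [I^-2 L^2 M T^-2].
I (current) has dimensions [I].

Left side: [I^-2 L^2 M T^-2]
Right side: [I^-2 L^2 M T^-2]

Both sides have the same dimensions, so the equation is dimensionally consistent.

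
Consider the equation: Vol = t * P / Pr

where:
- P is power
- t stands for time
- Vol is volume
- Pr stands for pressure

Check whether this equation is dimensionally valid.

Yes

P (power) has dimensions [L^2 M T^-3].
t (time) has dimensions [T].
Vol (volume) has dimensions [L^3].
Pr (pressure) has dimensions [L^-1 M T^-2].

Left side: [L^3]
Right side: [L^3]

Both sides have the same dimensions, so the equation is dimensionally consistent.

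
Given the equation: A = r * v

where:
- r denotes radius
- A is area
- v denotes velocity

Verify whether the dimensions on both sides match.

No

r (radius) has dimensions [L].
A (area) has dimensions [L^2].
v (velocity) has dimensions [L T^-1].

Left side: [L^2]
Right side: [L^2 T^-1]

The two sides have different dimensions, so the equation is NOT dimensionally consistent.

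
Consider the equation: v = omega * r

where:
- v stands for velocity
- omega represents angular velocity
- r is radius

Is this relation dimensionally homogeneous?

Yes

v (velocity) has dimensions [L T^-1].
omega (angular velocity) has dimensions [T^-1].
r (radius) has dimensions [L].

Left side: [L T^-1]
Right side: [L T^-1]

Both sides have the same dimensions, so the equation is dimensionally consistent.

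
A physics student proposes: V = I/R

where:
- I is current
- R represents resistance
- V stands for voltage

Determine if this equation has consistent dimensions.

No

I (current) has dimensions [I].
R (resistance) has dimensions [I^-2 L^2 M T^-3].
V (voltage) has dimensions [I^-1 L^2 M T^-3].

Left side: [I^-1 L^2 M T^-3]
Right side: [I^3 L^-2 M^-1 T^3]

The two sides have different dimensions, so the equation is NOT dimensionally consistent.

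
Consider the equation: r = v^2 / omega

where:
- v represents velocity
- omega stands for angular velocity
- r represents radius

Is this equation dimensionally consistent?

No

v (velocity) has dimensions [L T^-1].
omega (angular velocity) has dimensions [T^-1].
r (radius) has dimensions [L].

Left side: [L]
Right side: [L^2 T^-1]

The two sides have different dimensions, so the equation is NOT dimensionally consistent.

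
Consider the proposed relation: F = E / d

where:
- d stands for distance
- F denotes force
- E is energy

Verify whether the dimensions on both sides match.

Yes

d (distance) has dimensions [L].
F (force) has dimensions [L M T^-2].
E (energy) has dimensions [L^2 M T^-2].

Left side: [L M T^-2]
Right side: [L M T^-2]

Both sides have the same dimensions, so the equation is dimensionally consistent.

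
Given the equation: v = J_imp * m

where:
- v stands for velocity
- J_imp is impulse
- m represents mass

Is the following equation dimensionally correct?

No

v (velocity) has dimensions [L T^-1].
J_imp (impulse) has dimensions [L M T^-1].
m (mass) has dimensions [M].

Left side: [L T^-1]
Right side: [L M^2 T^-1]

The two sides have different dimensions, so the equation is NOT dimensionally consistent.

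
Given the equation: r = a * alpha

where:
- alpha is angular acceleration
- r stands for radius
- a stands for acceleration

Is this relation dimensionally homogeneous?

No

alpha (angular acceleration) has dimensions [T^-2].
r (radius) has dimensions [L].
a (acceleration) has dimensions [L T^-2].

Left side: [L]
Right side: [L T^-4]

The two sides have different dimensions, so the equation is NOT dimensionally consistent.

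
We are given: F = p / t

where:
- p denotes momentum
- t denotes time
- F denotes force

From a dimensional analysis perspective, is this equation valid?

Yes

p (momentum) has dimensions [L M T^-1].
t (time) has dimensions [T].
F (force) has dimensions [L M T^-2].

Left side: [L M T^-2]
Right side: [L M T^-2]

Both sides have the same dimensions, so the equation is dimensionally consistent.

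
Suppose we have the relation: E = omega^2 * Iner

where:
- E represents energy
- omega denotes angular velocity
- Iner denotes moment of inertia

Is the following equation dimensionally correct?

Yes

E (energy) has dimensions [L^2 M T^-2].
omega (angular velocity) has dimensions [T^-1].
Iner (moment of inertia) has dimensions [L^2 M].

Left side: [L^2 M T^-2]
Right side: [L^2 M T^-2]

Both sides have the same dimensions, so the equation is dimensionally consistent.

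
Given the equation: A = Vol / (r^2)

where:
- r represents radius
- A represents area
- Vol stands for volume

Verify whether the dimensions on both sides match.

No

r (radius) has dimensions [L].
A (area) has dimensions [L^2].
Vol (volume) has dimensions [L^3].

Left side: [L^2]
Right side: [L]

The two sides have different dimensions, so the equation is NOT dimensionally consistent.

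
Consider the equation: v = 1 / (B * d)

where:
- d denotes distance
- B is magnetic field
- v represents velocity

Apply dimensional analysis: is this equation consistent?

No

d (distance) has dimensions [L].
B (magnetic field) has dimensions [I^-1 M T^-2].
v (velocity) has dimensions [L T^-1].

Left side: [L T^-1]
Right side: [I L^-1 M^-1 T^2]

The two sides have different dimensions, so the equation is NOT dimensionally consistent.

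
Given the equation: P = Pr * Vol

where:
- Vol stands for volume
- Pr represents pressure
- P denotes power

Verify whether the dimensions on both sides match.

No

Vol (volume) has dimensions [L^3].
Pr (pressure) has dimensions [L^-1 M T^-2].
P (power) has dimensions [L^2 M T^-3].

Left side: [L^2 M T^-3]
Right side: [L^2 M T^-2]

The two sides have different dimensions, so the equation is NOT dimensionally consistent.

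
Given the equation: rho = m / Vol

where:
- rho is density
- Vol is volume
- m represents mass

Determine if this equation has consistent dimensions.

Yes

rho (density) has dimensions [L^-3 M].
Vol (volume) has dimensions [L^3].
m (mass) has dimensions [M].

Left side: [L^-3 M]
Right side: [L^-3 M]

Both sides have the same dimensions, so the equation is dimensionally consistent.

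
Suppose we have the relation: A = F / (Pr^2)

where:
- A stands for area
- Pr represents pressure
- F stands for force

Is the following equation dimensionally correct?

No

A (area) has dimensions [L^2].
Pr (pressure) has dimensions [L^-1 M T^-2].
F (force) has dimensions [L M T^-2].

Left side: [L^2]
Right side: [L^3 M^-1 T^2]

The two sides have different dimensions, so the equation is NOT dimensionally consistent.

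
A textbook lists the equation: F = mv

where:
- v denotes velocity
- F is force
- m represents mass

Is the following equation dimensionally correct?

No

v (velocity) has dimensions [L T^-1].
F (force) has dimensions [L M T^-2].
m (mass) has dimensions [M].

Left side: [L M T^-2]
Right side: [L M T^-1]

The two sides have different dimensions, so the equation is NOT dimensionally consistent.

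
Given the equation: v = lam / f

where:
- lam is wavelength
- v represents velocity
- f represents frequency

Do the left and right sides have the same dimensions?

No

lam (wavelength) has dimensions [L].
v (velocity) has dimensions [L T^-1].
f (frequency) has dimensions [T^-1].

Left side: [L T^-1]
Right side: [L T]

The two sides have different dimensions, so the equation is NOT dimensionally consistent.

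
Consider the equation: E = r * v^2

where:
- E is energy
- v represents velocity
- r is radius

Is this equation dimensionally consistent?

No

E (energy) has dimensions [L^2 M T^-2].
v (velocity) has dimensions [L T^-1].
r (radius) has dimensions [L].

Left side: [L^2 M T^-2]
Right side: [L^3 T^-2]

The two sides have different dimensions, so the equation is NOT dimensionally consistent.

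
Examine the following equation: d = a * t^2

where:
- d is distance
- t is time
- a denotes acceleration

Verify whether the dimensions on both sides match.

Yes

d (distance) has dimensions [L].
t (time) has dimensions [T].
a (acceleration) has dimensions [L T^-2].

Left side: [L]
Right side: [L]

Both sides have the same dimensions, so the equation is dimensionally consistent.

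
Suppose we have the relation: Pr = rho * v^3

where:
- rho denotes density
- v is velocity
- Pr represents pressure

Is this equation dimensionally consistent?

No

rho (density) has dimensions [L^-3 M].
v (velocity) has dimensions [L T^-1].
Pr (pressure) has dimensions [L^-1 M T^-2].

Left side: [L^-1 M T^-2]
Right side: [M T^-3]

The two sides have different dimensions, so the equation is NOT dimensionally consistent.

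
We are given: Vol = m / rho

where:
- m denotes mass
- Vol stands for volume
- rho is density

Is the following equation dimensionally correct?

Yes

m (mass) has dimensions [M].
Vol (volume) has dimensions [L^3].
rho (density) has dimensions [L^-3 M].

Left side: [L^3]
Right side: [L^3]

Both sides have the same dimensions, so the equation is dimensionally consistent.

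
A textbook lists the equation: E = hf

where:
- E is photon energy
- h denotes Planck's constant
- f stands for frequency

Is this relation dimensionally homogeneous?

Yes

E (photon energy) has dimensions [L^2 M T^-2].
h (Planck's constant) has dimensions [L^2 M T^-1].
f (frequency) has dimensions [T^-1].

Left side: [L^2 M T^-2]
Right side: [L^2 M T^-2]

Both sides have the same dimensions, so the equation is dimensionally consistent.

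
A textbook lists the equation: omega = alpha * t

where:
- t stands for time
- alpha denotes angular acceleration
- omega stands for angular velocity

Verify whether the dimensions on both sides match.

Yes

t (time) has dimensions [T].
alpha (angular acceleration) has dimensions [T^-2].
omega (angular velocity) has dimensions [T^-1].

Left side: [T^-1]
Right side: [T^-1]

Both sides have the same dimensions, so the equation is dimensionally consistent.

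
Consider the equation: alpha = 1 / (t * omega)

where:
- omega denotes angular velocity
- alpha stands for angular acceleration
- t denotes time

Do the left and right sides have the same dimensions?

No

omega (angular velocity) has dimensions [T^-1].
alpha (angular acceleration) has dimensions [T^-2].
t (time) has dimensions [T].

Left side: [T^-2]
Right side: [dimensionless]

The two sides have different dimensions, so the equation is NOT dimensionally consistent.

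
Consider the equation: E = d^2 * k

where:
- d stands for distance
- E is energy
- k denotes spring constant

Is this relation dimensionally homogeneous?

Yes

d (distance) has dimensions [L].
E (energy) has dimensions [L^2 M T^-2].
k (spring constant) has dimensions [M T^-2].

Left side: [L^2 M T^-2]
Right side: [L^2 M T^-2]

Both sides have the same dimensions, so the equation is dimensionally consistent.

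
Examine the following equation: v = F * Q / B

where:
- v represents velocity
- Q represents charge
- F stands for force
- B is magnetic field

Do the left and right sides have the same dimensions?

No

v (velocity) has dimensions [L T^-1].
Q (charge) has dimensions [I T].
F (force) has dimensions [L M T^-2].
B (magnetic field) has dimensions [I^-1 M T^-2].

Left side: [L T^-1]
Right side: [I^2 L T]

The two sides have different dimensions, so the equation is NOT dimensionally consistent.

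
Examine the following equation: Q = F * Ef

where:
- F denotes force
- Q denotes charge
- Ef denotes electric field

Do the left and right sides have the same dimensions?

No

F (force) has dimensions [L M T^-2].
Q (charge) has dimensions [I T].
Ef (electric field) has dimensions [I^-1 L M T^-3].

Left side: [I T]
Right side: [I^-1 L^2 M^2 T^-5]

The two sides have different dimensions, so the equation is NOT dimensionally consistent.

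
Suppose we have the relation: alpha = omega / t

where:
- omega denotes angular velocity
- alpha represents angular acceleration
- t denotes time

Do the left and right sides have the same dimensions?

Yes

omega (angular velocity) has dimensions [T^-1].
alpha (angular acceleration) has dimensions [T^-2].
t (time) has dimensions [T].

Left side: [T^-2]
Right side: [T^-2]

Both sides have the same dimensions, so the equation is dimensionally consistent.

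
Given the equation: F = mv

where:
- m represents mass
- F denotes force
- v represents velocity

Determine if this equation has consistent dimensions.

No

m (mass) has dimensions [M].
F (force) has dimensions [L M T^-2].
v (velocity) has dimensions [L T^-1].

Left side: [L M T^-2]
Right side: [L M T^-1]

The two sides have different dimensions, so the equation is NOT dimensionally consistent.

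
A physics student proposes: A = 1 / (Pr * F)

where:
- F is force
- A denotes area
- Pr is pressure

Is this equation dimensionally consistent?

No

F (force) has dimensions [L M T^-2].
A (area) has dimensions [L^2].
Pr (pressure) has dimensions [L^-1 M T^-2].

Left side: [L^2]
Right side: [M^-2 T^4]

The two sides have different dimensions, so the equation is NOT dimensionally consistent.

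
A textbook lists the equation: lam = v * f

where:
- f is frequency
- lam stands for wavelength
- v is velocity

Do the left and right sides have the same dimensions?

No

f (frequency) has dimensions [T^-1].
lam (wavelength) has dimensions [L].
v (velocity) has dimensions [L T^-1].

Left side: [L]
Right side: [L T^-2]

The two sides have different dimensions, so the equation is NOT dimensionally consistent.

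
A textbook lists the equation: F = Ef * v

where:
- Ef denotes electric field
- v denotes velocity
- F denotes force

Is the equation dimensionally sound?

No

Ef (electric field) has dimensions [I^-1 L M T^-3].
v (velocity) has dimensions [L T^-1].
F (force) has dimensions [L M T^-2].

Left side: [L M T^-2]
Right side: [I^-1 L^2 M T^-4]

The two sides have different dimensions, so the equation is NOT dimensionally consistent.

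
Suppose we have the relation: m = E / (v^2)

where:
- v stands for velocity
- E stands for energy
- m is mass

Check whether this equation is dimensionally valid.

Yes

v (velocity) has dimensions [L T^-1].
E (energy) has dimensions [L^2 M T^-2].
m (mass) has dimensions [M].

Left side: [M]
Right side: [M]

Both sides have the same dimensions, so the equation is dimensionally consistent.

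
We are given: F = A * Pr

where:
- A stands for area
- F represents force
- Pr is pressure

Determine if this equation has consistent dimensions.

Yes

A (area) has dimensions [L^2].
F (force) has dimensions [L M T^-2].
Pr (pressure) has dimensions [L^-1 M T^-2].

Left side: [L M T^-2]
Right side: [L M T^-2]

Both sides have the same dimensions, so the equation is dimensionally consistent.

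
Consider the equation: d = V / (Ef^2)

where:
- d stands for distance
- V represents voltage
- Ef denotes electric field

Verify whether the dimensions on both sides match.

No

d (distance) has dimensions [L].
V (voltage) has dimensions [I^-1 L^2 M T^-3].
Ef (electric field) has dimensions [I^-1 L M T^-3].

Left side: [L]
Right side: [I M^-1 T^3]

The two sides have different dimensions, so the equation is NOT dimensionally consistent.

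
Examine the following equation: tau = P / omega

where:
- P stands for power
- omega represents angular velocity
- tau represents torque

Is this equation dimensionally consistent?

Yes

P (power) has dimensions [L^2 M T^-3].
omega (angular velocity) has dimensions [T^-1].
tau (torque) has dimensions [L^2 M T^-2].

Left side: [L^2 M T^-2]
Right side: [L^2 M T^-2]

Both sides have the same dimensions, so the equation is dimensionally consistent.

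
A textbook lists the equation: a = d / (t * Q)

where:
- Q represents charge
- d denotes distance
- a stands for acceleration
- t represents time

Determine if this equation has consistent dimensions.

No

Q (charge) has dimensions [I T].
d (distance) has dimensions [L].
a (acceleration) has dimensions [L T^-2].
t (time) has dimensions [T].

Left side: [L T^-2]
Right side: [I^-1 L T^-2]

The two sides have different dimensions, so the equation is NOT dimensionally consistent.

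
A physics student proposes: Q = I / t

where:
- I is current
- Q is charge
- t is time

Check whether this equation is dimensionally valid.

No

I (current) has dimensions [I].
Q (charge) has dimensions [I T].
t (time) has dimensions [T].

Left side: [I T]
Right side: [I T^-1]

The two sides have different dimensions, so the equation is NOT dimensionally consistent.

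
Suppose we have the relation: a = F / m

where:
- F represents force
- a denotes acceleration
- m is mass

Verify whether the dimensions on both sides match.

Yes

F (force) has dimensions [L M T^-2].
a (acceleration) has dimensions [L T^-2].
m (mass) has dimensions [M].

Left side: [L T^-2]
Right side: [L T^-2]

Both sides have the same dimensions, so the equation is dimensionally consistent.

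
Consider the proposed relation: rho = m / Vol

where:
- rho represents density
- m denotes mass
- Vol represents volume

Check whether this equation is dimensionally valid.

Yes

rho (density) has dimensions [L^-3 M].
m (mass) has dimensions [M].
Vol (volume) has dimensions [L^3].

Left side: [L^-3 M]
Right side: [L^-3 M]

Both sides have the same dimensions, so the equation is dimensionally consistent.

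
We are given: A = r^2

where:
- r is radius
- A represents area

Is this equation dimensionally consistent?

Yes

r (radius) has dimensions [L].
A (area) has dimensions [L^2].

Left side: [L^2]
Right side: [L^2]

Both sides have the same dimensions, so the equation is dimensionally consistent.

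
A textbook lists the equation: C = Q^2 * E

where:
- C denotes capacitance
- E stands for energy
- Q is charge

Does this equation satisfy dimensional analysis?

No

C (capacitance) has dimensions [I^2 L^-2 M^-1 T^4].
E (energy) has dimensions [L^2 M T^-2].
Q (charge) has dimensions [I T].

Left side: [I^2 L^-2 M^-1 T^4]
Right side: [I^2 L^2 M]

The two sides have different dimensions, so the equation is NOT dimensionally consistent.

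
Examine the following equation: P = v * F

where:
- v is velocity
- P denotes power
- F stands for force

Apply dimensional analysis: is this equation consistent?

Yes

v (velocity) has dimensions [L T^-1].
P (power) has dimensions [L^2 M T^-3].
F (force) has dimensions [L M T^-2].

Left side: [L^2 M T^-3]
Right side: [L^2 M T^-3]

Both sides have the same dimensions, so the equation is dimensionally consistent.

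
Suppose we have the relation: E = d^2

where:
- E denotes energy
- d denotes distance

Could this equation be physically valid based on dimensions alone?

No

E (energy) has dimensions [L^2 M T^-2].
d (distance) has dimensions [L].

Left side: [L^2 M T^-2]
Right side: [L^2]

The two sides have different dimensions, so the equation is NOT dimensionally consistent.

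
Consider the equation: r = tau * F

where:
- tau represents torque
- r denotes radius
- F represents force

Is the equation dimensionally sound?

No

tau (torque) has dimensions [L^2 M T^-2].
r (radius) has dimensions [L].
F (force) has dimensions [L M T^-2].

Left side: [L]
Right side: [L^3 M^2 T^-4]

The two sides have different dimensions, so the equation is NOT dimensionally consistent.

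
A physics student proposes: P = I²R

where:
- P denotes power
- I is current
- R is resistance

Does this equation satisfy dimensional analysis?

Yes

P (power) has dimensions [L^2 M T^-3].
I (current) has dimensions [I].
R (resistance) has dimensions [I^-2 L^2 M T^-3].

Left side: [L^2 M T^-3]
Right side: [L^2 M T^-3]

Both sides have the same dimensions, so the equation is dimensionally consistent.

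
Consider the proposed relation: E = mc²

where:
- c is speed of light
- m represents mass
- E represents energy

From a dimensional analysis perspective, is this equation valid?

Yes

c (speed of light) has dimensions [L T^-1].
m (mass) has dimensions [M].
E (energy) has dimensions [L^2 M T^-2].

Left side: [L^2 M T^-2]
Right side: [L^2 M T^-2]

Both sides have the same dimensions, so the equation is dimensionally consistent.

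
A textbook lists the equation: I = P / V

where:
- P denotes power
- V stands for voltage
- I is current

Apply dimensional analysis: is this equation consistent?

Yes

P (power) has dimensions [L^2 M T^-3].
V (voltage) has dimensions [I^-1 L^2 M T^-3].
I (current) has dimensions [I].

Left side: [I]
Right side: [I]

Both sides have the same dimensions, so the equation is dimensionally consistent.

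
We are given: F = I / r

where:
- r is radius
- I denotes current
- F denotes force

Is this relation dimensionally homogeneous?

No

r (radius) has dimensions [L].
I (current) has dimensions [I].
F (force) has dimensions [L M T^-2].

Left side: [L M T^-2]
Right side: [I L^-1]

The two sides have different dimensions, so the equation is NOT dimensionally consistent.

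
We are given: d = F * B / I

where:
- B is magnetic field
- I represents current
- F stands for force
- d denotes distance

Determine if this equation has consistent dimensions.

No

B (magnetic field) has dimensions [I^-1 M T^-2].
I (current) has dimensions [I].
F (force) has dimensions [L M T^-2].
d (distance) has dimensions [L].

Left side: [L]
Right side: [I^-2 L M^2 T^-4]

The two sides have different dimensions, so the equation is NOT dimensionally consistent.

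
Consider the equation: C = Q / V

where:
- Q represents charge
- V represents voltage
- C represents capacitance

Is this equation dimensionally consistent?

Yes

Q (charge) has dimensions [I T].
V (voltage) has dimensions [I^-1 L^2 M T^-3].
C (capacitance) has dimensions [I^2 L^-2 M^-1 T^4].

Left side: [I^2 L^-2 M^-1 T^4]
Right side: [I^2 L^-2 M^-1 T^4]

Both sides have the same dimensions, so the equation is dimensionally consistent.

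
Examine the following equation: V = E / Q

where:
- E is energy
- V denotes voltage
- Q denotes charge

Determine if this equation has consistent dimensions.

Yes

E (energy) has dimensions [L^2 M T^-2].
V (voltage) has dimensions [I^-1 L^2 M T^-3].
Q (charge) has dimensions [I T].

Left side: [I^-1 L^2 M T^-3]
Right side: [I^-1 L^2 M T^-3]

Both sides have the same dimensions, so the equation is dimensionally consistent.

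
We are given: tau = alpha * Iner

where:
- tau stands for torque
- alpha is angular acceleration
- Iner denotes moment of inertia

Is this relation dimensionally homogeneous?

Yes

tau (torque) has dimensions [L^2 M T^-2].
alpha (angular acceleration) has dimensions [T^-2].
Iner (moment of inertia) has dimensions [L^2 M].

Left side: [L^2 M T^-2]
Right side: [L^2 M T^-2]

Both sides have the same dimensions, so the equation is dimensionally consistent.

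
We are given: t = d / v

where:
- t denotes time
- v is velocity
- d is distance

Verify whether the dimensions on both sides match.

Yes

t (time) has dimensions [T].
v (velocity) has dimensions [L T^-1].
d (distance) has dimensions [L].

Left side: [T]
Right side: [T]

Both sides have the same dimensions, so the equation is dimensionally consistent.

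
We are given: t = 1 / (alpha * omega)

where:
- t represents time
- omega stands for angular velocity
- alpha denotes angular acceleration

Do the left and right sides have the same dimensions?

No

t (time) has dimensions [T].
omega (angular velocity) has dimensions [T^-1].
alpha (angular acceleration) has dimensions [T^-2].

Left side: [T]
Right side: [T^3]

The two sides have different dimensions, so the equation is NOT dimensionally consistent.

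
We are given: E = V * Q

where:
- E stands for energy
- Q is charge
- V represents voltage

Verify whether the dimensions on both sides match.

Yes

E (energy) has dimensions [L^2 M T^-2].
Q (charge) has dimensions [I T].
V (voltage) has dimensions [I^-1 L^2 M T^-3].

Left side: [L^2 M T^-2]
Right side: [L^2 M T^-2]

Both sides have the same dimensions, so the equation is dimensionally consistent.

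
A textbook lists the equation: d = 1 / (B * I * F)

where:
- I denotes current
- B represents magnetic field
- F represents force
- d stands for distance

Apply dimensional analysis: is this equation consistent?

No

I (current) has dimensions [I].
B (magnetic field) has dimensions [I^-1 M T^-2].
F (force) has dimensions [L M T^-2].
d (distance) has dimensions [L].

Left side: [L]
Right side: [L^-1 M^-2 T^4]

The two sides have different dimensions, so the equation is NOT dimensionally consistent.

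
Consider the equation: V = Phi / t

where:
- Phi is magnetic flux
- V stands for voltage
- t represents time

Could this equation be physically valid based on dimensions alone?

Yes

Phi (magnetic flux) has dimensions [I^-1 L^2 M T^-2].
V (voltage) has dimensions [I^-1 L^2 M T^-3].
t (time) has dimensions [T].

Left side: [I^-1 L^2 M T^-3]
Right side: [I^-1 L^2 M T^-3]

Both sides have the same dimensions, so the equation is dimensionally consistent.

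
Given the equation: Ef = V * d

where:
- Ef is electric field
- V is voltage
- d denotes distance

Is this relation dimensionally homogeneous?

No

Ef (electric field) has dimensions [I^-1 L M T^-3].
V (voltage) has dimensions [I^-1 L^2 M T^-3].
d (distance) has dimensions [L].

Left side: [I^-1 L M T^-3]
Right side: [I^-1 L^3 M T^-3]

The two sides have different dimensions, so the equation is NOT dimensionally consistent.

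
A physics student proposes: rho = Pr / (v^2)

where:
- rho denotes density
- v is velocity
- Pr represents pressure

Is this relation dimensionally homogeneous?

Yes

rho (density) has dimensions [L^-3 M].
v (velocity) has dimensions [L T^-1].
Pr (pressure) has dimensions [L^-1 M T^-2].

Left side: [L^-3 M]
Right side: [L^-3 M]

Both sides have the same dimensions, so the equation is dimensionally consistent.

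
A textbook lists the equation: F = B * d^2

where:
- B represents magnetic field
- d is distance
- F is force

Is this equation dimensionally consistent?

No

B (magnetic field) has dimensions [I^-1 M T^-2].
d (distance) has dimensions [L].
F (force) has dimensions [L M T^-2].

Left side: [L M T^-2]
Right side: [I^-1 L^2 M T^-2]

The two sides have different dimensions, so the equation is NOT dimensionally consistent.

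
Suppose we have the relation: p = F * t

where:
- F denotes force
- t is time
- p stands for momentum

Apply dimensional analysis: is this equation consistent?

Yes

F (force) has dimensions [L M T^-2].
t (time) has dimensions [T].
p (momentum) has dimensions [L M T^-1].

Left side: [L M T^-1]
Right side: [L M T^-1]

Both sides have the same dimensions, so the equation is dimensionally consistent.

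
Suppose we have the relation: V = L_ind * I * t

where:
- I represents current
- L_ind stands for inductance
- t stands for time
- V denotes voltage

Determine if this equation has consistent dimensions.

No

I (current) has dimensions [I].
L_ind (inductance) has dimensions [I^-2 L^2 M T^-2].
t (time) has dimensions [T].
V (voltage) has dimensions [I^-1 L^2 M T^-3].

Left side: [I^-1 L^2 M T^-3]
Right side: [I^-1 L^2 M T^-1]

The two sides have different dimensions, so the equation is NOT dimensionally consistent.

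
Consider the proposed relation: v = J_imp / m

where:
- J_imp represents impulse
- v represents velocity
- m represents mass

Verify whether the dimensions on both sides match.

Yes

J_imp (impulse) has dimensions [L M T^-1].
v (velocity) has dimensions [L T^-1].
m (mass) has dimensions [M].

Left side: [L T^-1]
Right side: [L T^-1]

Both sides have the same dimensions, so the equation is dimensionally consistent.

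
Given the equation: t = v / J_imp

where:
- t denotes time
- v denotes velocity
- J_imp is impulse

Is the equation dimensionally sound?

No

t (time) has dimensions [T].
v (velocity) has dimensions [L T^-1].
J_imp (impulse) has dimensions [L M T^-1].

Left side: [T]
Right side: [M^-1]

The two sides have different dimensions, so the equation is NOT dimensionally consistent.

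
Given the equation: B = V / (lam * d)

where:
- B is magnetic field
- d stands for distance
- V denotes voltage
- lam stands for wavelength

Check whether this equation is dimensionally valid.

No

B (magnetic field) has dimensions [I^-1 M T^-2].
d (distance) has dimensions [L].
V (voltage) has dimensions [I^-1 L^2 M T^-3].
lam (wavelength) has dimensions [L].

Left side: [I^-1 M T^-2]
Right side: [I^-1 M T^-3]

The two sides have different dimensions, so the equation is NOT dimensionally consistent.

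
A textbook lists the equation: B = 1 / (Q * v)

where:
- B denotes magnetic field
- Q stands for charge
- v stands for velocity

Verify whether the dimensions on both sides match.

No

B (magnetic field) has dimensions [I^-1 M T^-2].
Q (charge) has dimensions [I T].
v (velocity) has dimensions [L T^-1].

Left side: [I^-1 M T^-2]
Right side: [I^-1 L^-1]

The two sides have different dimensions, so the equation is NOT dimensionally consistent.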